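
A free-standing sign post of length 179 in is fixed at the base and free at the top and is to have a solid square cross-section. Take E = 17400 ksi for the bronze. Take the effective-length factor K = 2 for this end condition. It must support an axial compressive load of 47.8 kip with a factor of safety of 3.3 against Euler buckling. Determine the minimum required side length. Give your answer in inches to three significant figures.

a ≈ 6.13 in

Required P_cr = n·P = 3.3 × 47.8 = 157.7 kip
L_e = K·L = 2 × 179 = 358.0 in
Required I = P_cr·L_e²/(π²E) = 1.577×10^5 × 358.0² / (π² × 1.74×10^7) = 117.7 in⁴
Solid square: I = a⁴/12  ⇒  a = (12I)^(1/4) = (12×117.7)^(1/4) = 6.13 in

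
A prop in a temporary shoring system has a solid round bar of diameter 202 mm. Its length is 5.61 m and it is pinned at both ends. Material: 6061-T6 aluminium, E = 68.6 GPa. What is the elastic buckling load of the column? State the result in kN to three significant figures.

I = πd⁴/64 = π×202⁴/64 = 8.173×10^7 mm⁴
I = 8.173×10^7 mm⁴ = 8.173×10^-5 m⁴
Effective length L_e = K·L = 1 × 5.61 = 5.610 m
P_cr = π²EI / L_e² = π² × 68.6×10⁹ × 8.173×10^-5 / 5.610² = 1.758×10^6 N

P_cr ≈ 1760 kN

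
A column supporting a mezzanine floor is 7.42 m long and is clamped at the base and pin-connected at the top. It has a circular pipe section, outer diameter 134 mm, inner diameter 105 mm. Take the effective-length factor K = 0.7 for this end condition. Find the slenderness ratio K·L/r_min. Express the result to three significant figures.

d_o = 134 mm, d_i = 105 mm
I = π(d_o⁴ − d_i⁴)/64 = π(134⁴ − 105.0⁴)/64 = 9.860×10^6 mm⁴
A = 5.444×10^3 mm²;  r_min = √(I/A) = √(9.860×10^6/5.444×10^3) = 42.56 mm
L_e = K·L = 0.7 × 7.42 m = 5.194 m = 5194.0 mm
λ = L_e / r_min = 5194.0 / 42.56 = 122

λ ≈ 122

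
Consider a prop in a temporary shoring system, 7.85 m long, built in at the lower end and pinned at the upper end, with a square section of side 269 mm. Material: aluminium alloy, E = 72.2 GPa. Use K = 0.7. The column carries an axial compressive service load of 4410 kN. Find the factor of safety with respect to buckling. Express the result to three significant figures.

n ≈ 2.34

I = a⁴/12 = 269⁴/12 = 4.363×10^8 mm⁴
I = 4.363×10^8 mm⁴ = 4.363×10^-4 m⁴
Effective length L_e = K·L = 0.7 × 7.85 = 5.495 m
P_cr = π²EI / L_e² = π² × 72.2×10⁹ × 4.363×10^-4 / 5.495² = 1.030×10^7 N
Factor of safety n = P_cr / P = 10297 / 4410 = 2.34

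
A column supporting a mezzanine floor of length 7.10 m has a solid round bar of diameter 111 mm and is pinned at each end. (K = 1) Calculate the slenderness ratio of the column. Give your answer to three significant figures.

For a solid circle r = d/4 = 111/4 = 27.75 mm
L_e = K·L = 1 × 7.10 m = 7.100 m = 7100.0 mm
λ = L_e / r_min = 7100.0 / 27.75 = 256

λ ≈ 256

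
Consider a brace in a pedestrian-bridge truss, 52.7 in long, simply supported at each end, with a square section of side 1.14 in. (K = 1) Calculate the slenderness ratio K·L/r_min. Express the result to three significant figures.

λ ≈ 160

I = a⁴/12 = 1.14⁴/12 = 0.1407 in⁴
A = 1.300 in²;  r_min = √(I/A) = √(0.1407/1.300) = 0.3291 in
L_e = K·L = 1 × 52.7 = 52.70 in
λ = L_e / r_min = 52.700 / 0.3291 = 160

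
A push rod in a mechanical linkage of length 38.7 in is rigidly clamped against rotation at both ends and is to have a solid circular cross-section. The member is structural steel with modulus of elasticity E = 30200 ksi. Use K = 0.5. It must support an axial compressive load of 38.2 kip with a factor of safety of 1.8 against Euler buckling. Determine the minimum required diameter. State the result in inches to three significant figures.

d ≈ 1.15 in

Required P_cr = n·P = 1.8 × 38.2 = 68.76 kip
L_e = K·L = 0.5 × 38.7 = 19.35 in
Required I = P_cr·L_e²/(π²E) = 6.876×10^4 × 19.35² / (π² × 3.02×10^7) = 8.638×10^-2 in⁴
Solid circle: I = πd⁴/64  ⇒  d = (64I/π)^(1/4) = (64×8.638×10^-2/π)^(1/4) = 1.15 in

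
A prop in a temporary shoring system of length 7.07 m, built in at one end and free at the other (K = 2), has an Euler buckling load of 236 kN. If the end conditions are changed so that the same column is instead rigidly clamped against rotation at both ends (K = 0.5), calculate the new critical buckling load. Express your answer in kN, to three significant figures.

P_cr ∝ 1/K², so P_cr,new = P_cr,old × (K_old/K_new)² = 236 × (2/0.5)²
= 236 × 16.00 = 3780 kN

P_cr ≈ 3780 kN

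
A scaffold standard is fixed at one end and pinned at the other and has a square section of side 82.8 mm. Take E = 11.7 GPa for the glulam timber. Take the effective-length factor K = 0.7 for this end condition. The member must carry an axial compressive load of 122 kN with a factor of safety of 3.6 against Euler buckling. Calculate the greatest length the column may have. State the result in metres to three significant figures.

L_max ≈ 1.45 m

I = a⁴/12 = 82.8⁴/12 = 3.917×10^6 mm⁴
I = 3.917×10^-6 m⁴
Required critical load P_cr = n·P = 3.6 × 122 = 439.2 kN = 4.392×10^5 N
From P_cr = π²EI/(K·L)²:  L = (1/K)·√(π²EI/P_cr) = (1/0.7)·√(π²×1.17×10^10×3.917×10^-6/4.392×10^5)
L = 1.45 m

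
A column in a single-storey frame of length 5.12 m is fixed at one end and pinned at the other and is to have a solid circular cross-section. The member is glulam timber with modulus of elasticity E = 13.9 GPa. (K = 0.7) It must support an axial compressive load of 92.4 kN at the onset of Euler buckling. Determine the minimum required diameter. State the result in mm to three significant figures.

L_e = K·L = 0.7 × 5.12 = 3.584 m
Required I = P_cr·L_e²/(π²E) = 9.240×10^4 × 3.584² / (π² × 1.39×10^10) = 8.652×10^-6 m⁴
I_req = 8.652×10^6 mm⁴
Solid circle: I = πd⁴/64  ⇒  d = (64I/π)^(1/4) = (64×8.652×10^6/π)^(1/4) = 115 mm

d ≈ 115 mm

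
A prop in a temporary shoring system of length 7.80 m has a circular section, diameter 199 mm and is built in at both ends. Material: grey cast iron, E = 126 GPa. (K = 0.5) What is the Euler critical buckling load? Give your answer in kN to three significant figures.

I = πd⁴/64 = π×199⁴/64 = 7.698×10^7 mm⁴
I = 7.698×10^7 mm⁴ = 7.698×10^-5 m⁴
Effective length L_e = K·L = 0.5 × 7.80 = 3.900 m
P_cr = π²EI / L_e² = π² × 126×10⁹ × 7.698×10^-5 / 3.900² = 6.294×10^6 N

P_cr ≈ 6290 kN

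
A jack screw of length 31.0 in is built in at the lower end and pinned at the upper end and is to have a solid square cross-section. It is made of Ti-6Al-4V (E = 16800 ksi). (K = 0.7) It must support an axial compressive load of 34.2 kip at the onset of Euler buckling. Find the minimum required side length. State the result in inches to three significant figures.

L_e = K·L = 0.7 × 31.0 = 21.70 in
Required I = P_cr·L_e²/(π²E) = 3.420×10^4 × 21.70² / (π² × 1.68×10^7) = 9.713×10^-2 in⁴
Solid square: I = a⁴/12  ⇒  a = (12I)^(1/4) = (12×9.713×10^-2)^(1/4) = 1.04 in

a ≈ 1.04 in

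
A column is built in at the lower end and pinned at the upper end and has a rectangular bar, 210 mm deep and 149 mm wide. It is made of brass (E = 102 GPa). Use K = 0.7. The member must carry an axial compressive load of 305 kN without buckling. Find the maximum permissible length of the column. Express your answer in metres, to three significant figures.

L_max ≈ 19.7 m

Buckling occurs about the weak axis: I_min = h·b³/12 with b = 149 mm (the shorter side).
I_min = 210×149³/12 = 5.789×10^7 mm⁴
I = 5.789×10^-5 m⁴
At the buckling limit P_cr = P = 3.050×10^5 N
From P_cr = π²EI/(K·L)²:  L = (1/K)·√(π²EI/P_cr) = (1/0.7)·√(π²×1.02×10^11×5.789×10^-5/3.050×10^5)
L = 19.7 m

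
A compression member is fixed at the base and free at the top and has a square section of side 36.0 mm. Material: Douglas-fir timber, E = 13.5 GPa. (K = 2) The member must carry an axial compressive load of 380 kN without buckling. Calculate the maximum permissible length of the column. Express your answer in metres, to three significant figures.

I = a⁴/12 = 36.0⁴/12 = 1.400×10^5 mm⁴
I = 1.400×10^-7 m⁴
At the buckling limit P_cr = P = 3.800×10^5 N
From P_cr = π²EI/(K·L)²:  L = (1/K)·√(π²EI/P_cr) = (1/2)·√(π²×1.35×10^10×1.400×10^-7/3.800×10^5)
L = 0.111 m

L_max ≈ 0.111 m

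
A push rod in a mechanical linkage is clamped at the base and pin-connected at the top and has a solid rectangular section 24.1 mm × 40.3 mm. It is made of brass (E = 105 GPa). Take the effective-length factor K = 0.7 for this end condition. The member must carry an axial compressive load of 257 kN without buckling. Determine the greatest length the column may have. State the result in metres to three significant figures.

L_max ≈ 0.622 m

Buckling occurs about the weak axis: I_min = h·b³/12 with b = 24.1 mm (the shorter side).
I_min = 40.3×24.1³/12 = 4.701×10^4 mm⁴
I = 4.701×10^-8 m⁴
At the buckling limit P_cr = P = 2.570×10^5 N
From P_cr = π²EI/(K·L)²:  L = (1/K)·√(π²EI/P_cr) = (1/0.7)·√(π²×1.05×10^11×4.701×10^-8/2.570×10^5)
L = 0.622 m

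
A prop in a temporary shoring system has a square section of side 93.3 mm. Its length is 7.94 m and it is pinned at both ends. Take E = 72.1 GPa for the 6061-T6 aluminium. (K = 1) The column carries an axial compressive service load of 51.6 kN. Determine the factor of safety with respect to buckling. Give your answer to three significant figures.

I = a⁴/12 = 93.3⁴/12 = 6.315×10^6 mm⁴
I = 6.315×10^6 mm⁴ = 6.315×10^-6 m⁴
Effective length L_e = K·L = 1 × 7.94 = 7.940 m
P_cr = π²EI / L_e² = π² × 72.1×10⁹ × 6.315×10^-6 / 7.940² = 7.128×10^4 N
Factor of safety n = P_cr / P = 71.275 / 51.6 = 1.38

n ≈ 1.38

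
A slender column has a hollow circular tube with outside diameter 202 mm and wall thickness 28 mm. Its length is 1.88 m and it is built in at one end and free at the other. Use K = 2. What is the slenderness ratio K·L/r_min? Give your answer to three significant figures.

Inner diameter d_i = 202 − 2×28 = 146.0 mm
I = π(d_o⁴ − d_i⁴)/64 = π(202⁴ − 146.0⁴)/64 = 5.942×10^7 mm⁴
A = 1.531×10^4 mm²;  r_min = √(I/A) = √(5.942×10^7/1.531×10^4) = 62.31 mm
L_e = K·L = 2 × 1.88 m = 3.760 m = 3760.0 mm
λ = L_e / r_min = 3760.0 / 62.31 = 60.3

λ ≈ 60.3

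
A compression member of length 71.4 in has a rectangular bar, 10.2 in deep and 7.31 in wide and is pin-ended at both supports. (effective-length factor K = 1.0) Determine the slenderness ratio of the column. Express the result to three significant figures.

λ ≈ 33.8

For a rectangle r_min = b/√12 = 7.31/√12 = 2.110 in
L_e = K·L = 1 × 71.4 = 71.40 in
λ = L_e / r_min = 71.400 / 2.110 = 33.8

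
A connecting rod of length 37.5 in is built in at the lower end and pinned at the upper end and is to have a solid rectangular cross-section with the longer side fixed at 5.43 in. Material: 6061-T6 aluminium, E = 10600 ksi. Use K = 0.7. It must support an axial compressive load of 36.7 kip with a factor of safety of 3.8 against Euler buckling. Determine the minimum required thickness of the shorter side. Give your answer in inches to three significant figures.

Required P_cr = n·P = 3.8 × 36.7 = 139.5 kip
L_e = K·L = 0.7 × 37.5 = 26.25 in
Required I = P_cr·L_e²/(π²E) = 1.395×10^5 × 26.25² / (π² × 1.06×10^7) = 0.9185 in⁴
Rectangle, weak axis: I_min = h·b³/12 with h = 5.43 in fixed  ⇒  b = (12I/h)^(1/3) = 1.27 in

b ≈ 1.27 in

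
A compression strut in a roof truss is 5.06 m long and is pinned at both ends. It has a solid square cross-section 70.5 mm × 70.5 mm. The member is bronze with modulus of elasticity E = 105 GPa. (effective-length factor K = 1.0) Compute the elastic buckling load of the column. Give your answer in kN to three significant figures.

I = a⁴/12 = 70.5⁴/12 = 2.059×10^6 mm⁴
I = 2.059×10^6 mm⁴ = 2.059×10^-6 m⁴
Effective length L_e = K·L = 1 × 5.06 = 5.060 m
P_cr = π²EI / L_e² = π² × 105×10⁹ × 2.059×10^-6 / 5.060² = 8.332×10^4 N

P_cr ≈ 83.3 kN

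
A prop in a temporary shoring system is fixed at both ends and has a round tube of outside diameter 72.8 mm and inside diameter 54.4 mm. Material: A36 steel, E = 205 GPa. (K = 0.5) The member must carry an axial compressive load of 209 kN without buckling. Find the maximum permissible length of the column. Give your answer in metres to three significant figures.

d_o = 72.8 mm, d_i = 54.4 mm
I = π(d_o⁴ − d_i⁴)/64 = π(72.8⁴ − 54.40⁴)/64 = 9.489×10^5 mm⁴
I = 9.489×10^-7 m⁴
At the buckling limit P_cr = P = 2.090×10^5 N
From P_cr = π²EI/(K·L)²:  L = (1/K)·√(π²EI/P_cr) = (1/0.5)·√(π²×2.05×10^11×9.489×10^-7/2.090×10^5)
L = 6.06 m

L_max ≈ 6.06 m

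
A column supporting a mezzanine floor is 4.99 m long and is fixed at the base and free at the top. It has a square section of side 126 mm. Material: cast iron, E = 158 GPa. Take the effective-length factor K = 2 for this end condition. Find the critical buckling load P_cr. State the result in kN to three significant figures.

P_cr ≈ 329 kN

I = a⁴/12 = 126⁴/12 = 2.100×10^7 mm⁴
I = 2.100×10^7 mm⁴ = 2.100×10^-5 m⁴
Effective length L_e = K·L = 2 × 4.99 = 9.980 m
P_cr = π²EI / L_e² = π² × 158×10⁹ × 2.100×10^-5 / 9.980² = 3.288×10^5 N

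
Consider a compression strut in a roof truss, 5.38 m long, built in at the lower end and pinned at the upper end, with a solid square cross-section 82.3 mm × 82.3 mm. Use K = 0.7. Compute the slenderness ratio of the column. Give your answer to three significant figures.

λ ≈ 159

For a square r = a/√12 = 82.3/√12 = 23.76 mm
L_e = K·L = 0.7 × 5.38 m = 3.766 m = 3766.0 mm
λ = L_e / r_min = 3766.0 / 23.76 = 159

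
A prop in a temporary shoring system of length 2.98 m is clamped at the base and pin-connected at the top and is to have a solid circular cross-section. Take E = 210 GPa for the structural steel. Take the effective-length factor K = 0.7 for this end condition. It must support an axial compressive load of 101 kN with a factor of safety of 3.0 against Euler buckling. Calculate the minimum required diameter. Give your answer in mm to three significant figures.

d ≈ 60.0 mm

Required P_cr = n·P = 3.0 × 101 = 303.0 kN
L_e = K·L = 0.7 × 2.98 = 2.086 m
Required I = P_cr·L_e²/(π²E) = 3.030×10^5 × 2.086² / (π² × 2.10×10^11) = 6.361×10^-7 m⁴
I_req = 6.361×10^5 mm⁴
Solid circle: I = πd⁴/64  ⇒  d = (64I/π)^(1/4) = (64×6.361×10^5/π)^(1/4) = 60.0 mm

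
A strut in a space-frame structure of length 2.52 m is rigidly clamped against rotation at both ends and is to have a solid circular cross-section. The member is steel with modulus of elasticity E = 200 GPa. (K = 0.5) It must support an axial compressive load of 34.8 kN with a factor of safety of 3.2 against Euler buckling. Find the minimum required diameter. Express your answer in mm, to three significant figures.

d ≈ 36.8 mm

Required P_cr = n·P = 3.2 × 34.8 = 111.4 kN
L_e = K·L = 0.5 × 2.52 = 1.260 m
Required I = P_cr·L_e²/(π²E) = 1.114×10^5 × 1.260² / (π² × 2.00×10^11) = 8.957×10^-8 m⁴
I_req = 8.957×10^4 mm⁴
Solid circle: I = πd⁴/64  ⇒  d = (64I/π)^(1/4) = (64×8.957×10^4/π)^(1/4) = 36.8 mm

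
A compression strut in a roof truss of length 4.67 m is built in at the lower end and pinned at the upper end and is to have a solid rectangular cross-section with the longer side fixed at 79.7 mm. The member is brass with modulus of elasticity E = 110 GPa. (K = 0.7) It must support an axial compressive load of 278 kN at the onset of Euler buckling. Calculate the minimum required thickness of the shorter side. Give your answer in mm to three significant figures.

L_e = K·L = 0.7 × 4.67 = 3.269 m
Required I = P_cr·L_e²/(π²E) = 2.780×10^5 × 3.269² / (π² × 1.10×10^11) = 2.736×10^-6 m⁴
I_req = 2.736×10^6 mm⁴
Rectangle, weak axis: I_min = h·b³/12 with h = 79.7 mm fixed  ⇒  b = (12I/h)^(1/3) = 74.4 mm

b ≈ 74.4 mm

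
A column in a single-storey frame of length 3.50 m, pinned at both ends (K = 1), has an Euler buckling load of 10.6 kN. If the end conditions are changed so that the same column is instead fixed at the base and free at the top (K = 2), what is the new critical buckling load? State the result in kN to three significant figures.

P_cr ∝ 1/K², so P_cr,new = P_cr,old × (K_old/K_new)² = 10.6 × (1/2)²
= 10.6 × 0.2500 = 2.65 kN

P_cr ≈ 2.65 kN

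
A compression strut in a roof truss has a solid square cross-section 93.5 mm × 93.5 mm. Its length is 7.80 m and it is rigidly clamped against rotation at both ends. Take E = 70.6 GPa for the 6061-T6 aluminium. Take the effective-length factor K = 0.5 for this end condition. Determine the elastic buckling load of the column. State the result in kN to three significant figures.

P_cr ≈ 292 kN

I = a⁴/12 = 93.5⁴/12 = 6.369×10^6 mm⁴
I = 6.369×10^6 mm⁴ = 6.369×10^-6 m⁴
Effective length L_e = K·L = 0.5 × 7.80 = 3.900 m
P_cr = π²EI / L_e² = π² × 70.6×10⁹ × 6.369×10^-6 / 3.900² = 2.918×10^5 N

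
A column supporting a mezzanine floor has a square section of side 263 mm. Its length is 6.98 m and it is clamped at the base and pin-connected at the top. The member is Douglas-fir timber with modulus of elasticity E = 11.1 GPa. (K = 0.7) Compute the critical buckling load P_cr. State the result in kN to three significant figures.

P_cr ≈ 1830 kN

I = a⁴/12 = 263⁴/12 = 3.987×10^8 mm⁴
I = 3.987×10^8 mm⁴ = 3.987×10^-4 m⁴
Effective length L_e = K·L = 0.7 × 6.98 = 4.886 m
P_cr = π²EI / L_e² = π² × 11.1×10⁹ × 3.987×10^-4 / 4.886² = 1.830×10^6 N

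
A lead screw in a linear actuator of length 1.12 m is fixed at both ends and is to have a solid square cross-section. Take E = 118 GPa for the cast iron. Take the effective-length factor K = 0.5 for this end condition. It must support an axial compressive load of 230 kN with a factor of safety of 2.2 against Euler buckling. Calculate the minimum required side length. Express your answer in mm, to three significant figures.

a ≈ 35.8 mm

Required P_cr = n·P = 2.2 × 230 = 506.0 kN
L_e = K·L = 0.5 × 1.12 = 0.5600 m
Required I = P_cr·L_e²/(π²E) = 5.060×10^5 × 0.5600² / (π² × 1.18×10^11) = 1.363×10^-7 m⁴
I_req = 1.363×10^5 mm⁴
Solid square: I = a⁴/12  ⇒  a = (12I)^(1/4) = (12×1.363×10^5)^(1/4) = 35.8 mm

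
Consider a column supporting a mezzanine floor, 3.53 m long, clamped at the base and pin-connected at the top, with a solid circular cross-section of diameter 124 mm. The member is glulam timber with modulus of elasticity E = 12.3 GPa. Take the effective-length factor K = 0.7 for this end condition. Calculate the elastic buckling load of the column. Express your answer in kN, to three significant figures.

P_cr ≈ 231 kN

I = πd⁴/64 = π×124⁴/64 = 1.161×10^7 mm⁴
I = 1.161×10^7 mm⁴ = 1.161×10^-5 m⁴
Effective length L_e = K·L = 0.7 × 3.53 = 2.471 m
P_cr = π²EI / L_e² = π² × 12.3×10⁹ × 1.161×10^-5 / 2.471² = 2.307×10^5 N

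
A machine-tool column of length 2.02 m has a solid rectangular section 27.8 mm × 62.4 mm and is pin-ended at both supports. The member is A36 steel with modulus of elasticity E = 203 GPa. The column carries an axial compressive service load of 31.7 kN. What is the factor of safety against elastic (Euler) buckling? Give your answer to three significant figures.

n ≈ 1.73

Buckling occurs about the weak axis: I_min = h·b³/12 with b = 27.8 mm (the shorter side).
I_min = 62.4×27.8³/12 = 1.117×10^5 mm⁴
I = 1.117×10^5 mm⁴ = 1.117×10^-7 m⁴
Effective length L_e = K·L = 1 × 2.02 = 2.020 m
P_cr = π²EI / L_e² = π² × 203×10⁹ × 1.117×10^-7 / 2.020² = 5.486×10^4 N
Factor of safety n = P_cr / P = 54.857 / 31.7 = 1.73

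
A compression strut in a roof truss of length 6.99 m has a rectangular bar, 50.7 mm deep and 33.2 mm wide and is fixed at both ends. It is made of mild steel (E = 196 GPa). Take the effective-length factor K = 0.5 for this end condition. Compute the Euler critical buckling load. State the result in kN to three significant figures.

P_cr ≈ 24.5 kN

Buckling occurs about the weak axis: I_min = h·b³/12 with b = 33.2 mm (the shorter side).
I_min = 50.7×33.2³/12 = 1.546×10^5 mm⁴
I = 1.546×10^5 mm⁴ = 1.546×10^-7 m⁴
Effective length L_e = K·L = 0.5 × 6.99 = 3.495 m
P_cr = π²EI / L_e² = π² × 196×10⁹ × 1.546×10^-7 / 3.495² = 2.449×10^4 N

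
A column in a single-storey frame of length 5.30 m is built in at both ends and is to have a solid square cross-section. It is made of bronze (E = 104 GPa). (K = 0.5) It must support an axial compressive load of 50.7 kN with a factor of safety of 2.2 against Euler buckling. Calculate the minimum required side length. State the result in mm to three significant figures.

Required P_cr = n·P = 2.2 × 50.7 = 111.5 kN
L_e = K·L = 0.5 × 5.30 = 2.650 m
Required I = P_cr·L_e²/(π²E) = 1.115×10^5 × 2.650² / (π² × 1.04×10^11) = 7.631×10^-7 m⁴
I_req = 7.631×10^5 mm⁴
Solid square: I = a⁴/12  ⇒  a = (12I)^(1/4) = (12×7.631×10^5)^(1/4) = 55.0 mm

a ≈ 55.0 mm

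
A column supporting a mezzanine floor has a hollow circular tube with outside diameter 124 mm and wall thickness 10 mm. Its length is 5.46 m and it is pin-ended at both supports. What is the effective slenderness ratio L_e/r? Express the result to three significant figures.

λ ≈ 135

Inner diameter d_i = 124 − 2×10 = 104.0 mm
I = π(d_o⁴ − d_i⁴)/64 = π(124⁴ − 104.0⁴)/64 = 5.863×10^6 mm⁴
A = 3.581×10^3 mm²;  r_min = √(I/A) = √(5.863×10^6/3.581×10^3) = 40.46 mm
L_e = K·L = 1 × 5.46 m = 5.460 m = 5460.0 mm
λ = L_e / r_min = 5460.0 / 40.46 = 135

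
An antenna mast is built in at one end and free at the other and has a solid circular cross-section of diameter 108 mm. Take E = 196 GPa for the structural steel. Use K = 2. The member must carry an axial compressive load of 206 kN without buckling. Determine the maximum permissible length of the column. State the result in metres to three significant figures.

I = πd⁴/64 = π×108⁴/64 = 6.678×10^6 mm⁴
I = 6.678×10^-6 m⁴
At the buckling limit P_cr = P = 2.060×10^5 N
From P_cr = π²EI/(K·L)²:  L = (1/K)·√(π²EI/P_cr) = (1/2)·√(π²×1.96×10^11×6.678×10^-6/2.060×10^5)
L = 3.96 m

L_max ≈ 3.96 m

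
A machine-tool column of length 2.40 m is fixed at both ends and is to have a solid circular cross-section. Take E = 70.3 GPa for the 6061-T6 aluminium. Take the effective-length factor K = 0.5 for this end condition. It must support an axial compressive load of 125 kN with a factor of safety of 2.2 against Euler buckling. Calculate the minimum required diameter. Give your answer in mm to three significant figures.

d ≈ 58.4 mm

Required P_cr = n·P = 2.2 × 125 = 275.0 kN
L_e = K·L = 0.5 × 2.40 = 1.200 m
Required I = P_cr·L_e²/(π²E) = 2.750×10^5 × 1.200² / (π² × 7.03×10^10) = 5.707×10^-7 m⁴
I_req = 5.707×10^5 mm⁴
Solid circle: I = πd⁴/64  ⇒  d = (64I/π)^(1/4) = (64×5.707×10^5/π)^(1/4) = 58.4 mm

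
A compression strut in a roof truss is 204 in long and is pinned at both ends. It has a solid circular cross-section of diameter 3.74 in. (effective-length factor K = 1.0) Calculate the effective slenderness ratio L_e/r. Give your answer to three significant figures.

λ ≈ 218

For a solid circle r = d/4 = 3.74/4 = 0.9350 in
L_e = K·L = 1 × 204 = 204.0 in
λ = L_e / r_min = 204.00 / 0.9350 = 218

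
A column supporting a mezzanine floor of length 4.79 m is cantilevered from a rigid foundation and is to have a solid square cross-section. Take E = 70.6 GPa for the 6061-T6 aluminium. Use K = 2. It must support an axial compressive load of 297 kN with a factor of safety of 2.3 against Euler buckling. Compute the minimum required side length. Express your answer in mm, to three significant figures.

a ≈ 181 mm

Required P_cr = n·P = 2.3 × 297 = 683.1 kN
L_e = K·L = 2 × 4.79 = 9.580 m
Required I = P_cr·L_e²/(π²E) = 6.831×10^5 × 9.580² / (π² × 7.06×10^10) = 8.997×10^-5 m⁴
I_req = 8.997×10^7 mm⁴
Solid square: I = a⁴/12  ⇒  a = (12I)^(1/4) = (12×8.997×10^7)^(1/4) = 181 mm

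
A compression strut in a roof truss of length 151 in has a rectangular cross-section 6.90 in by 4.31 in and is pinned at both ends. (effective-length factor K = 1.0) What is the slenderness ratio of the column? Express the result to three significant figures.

For a rectangle r_min = b/√12 = 4.31/√12 = 1.244 in
L_e = K·L = 1 × 151 = 151.0 in
λ = L_e / r_min = 151.00 / 1.244 = 121

λ ≈ 121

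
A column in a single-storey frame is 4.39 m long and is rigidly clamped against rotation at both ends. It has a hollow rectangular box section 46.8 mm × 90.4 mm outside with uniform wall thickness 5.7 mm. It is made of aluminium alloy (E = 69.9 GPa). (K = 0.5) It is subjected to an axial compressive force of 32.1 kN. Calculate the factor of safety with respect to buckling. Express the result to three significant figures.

Inner dimensions: h_i = 90.4 − 2×5.7 = 79.00 mm, b_i = 46.8 − 2×5.7 = 35.40 mm
Weak-axis I_min = (h_o·b_o³ − h_i·b_i³)/12 with b_o = 46.8, b_i = 35.40 mm (shorter outer/inner sides).
I_min = (90.4×46.8³ − 79.00×35.40³)/12 = 4.801×10^5 mm⁴
I = 4.801×10^5 mm⁴ = 4.801×10^-7 m⁴
Effective length L_e = K·L = 0.5 × 4.39 = 2.195 m
P_cr = π²EI / L_e² = π² × 69.9×10⁹ × 4.801×10^-7 / 2.195² = 6.875×10^4 N
Factor of safety n = P_cr / P = 68.751 / 32.1 = 2.14

n ≈ 2.14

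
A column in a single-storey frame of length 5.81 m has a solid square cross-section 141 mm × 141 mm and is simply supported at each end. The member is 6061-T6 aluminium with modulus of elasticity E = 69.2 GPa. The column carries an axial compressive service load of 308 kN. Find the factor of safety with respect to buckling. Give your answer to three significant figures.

I = a⁴/12 = 141⁴/12 = 3.294×10^7 mm⁴
I = 3.294×10^7 mm⁴ = 3.294×10^-5 m⁴
Effective length L_e = K·L = 1 × 5.81 = 5.810 m
P_cr = π²EI / L_e² = π² × 69.2×10⁹ × 3.294×10^-5 / 5.810² = 6.664×10^5 N
Factor of safety n = P_cr / P = 666.42 / 308 = 2.16

n ≈ 2.16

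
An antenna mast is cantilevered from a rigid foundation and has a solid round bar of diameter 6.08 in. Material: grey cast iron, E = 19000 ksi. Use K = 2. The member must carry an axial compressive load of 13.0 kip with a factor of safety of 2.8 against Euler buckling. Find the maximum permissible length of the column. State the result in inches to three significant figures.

I = πd⁴/64 = π×6.08⁴/64 = 67.08 in⁴
Required critical load P_cr = n·P = 2.8 × 13.0 = 36.40 kip = 3.640×10^4 lb
From P_cr = π²EI/(K·L)²:  L = (1/K)·√(π²EI/P_cr) = (1/2)·√(π²×1.90×10^7×67.08/3.640×10^4)
L = 294 in

L_max ≈ 294 in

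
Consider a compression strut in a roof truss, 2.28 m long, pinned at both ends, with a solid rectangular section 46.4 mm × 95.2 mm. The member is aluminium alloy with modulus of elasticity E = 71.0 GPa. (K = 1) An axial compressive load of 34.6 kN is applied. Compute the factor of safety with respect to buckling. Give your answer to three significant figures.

n ≈ 3.09

Buckling occurs about the weak axis: I_min = h·b³/12 with b = 46.4 mm (the shorter side).
I_min = 95.2×46.4³/12 = 7.925×10^5 mm⁴
I = 7.925×10^5 mm⁴ = 7.925×10^-7 m⁴
Effective length L_e = K·L = 1 × 2.28 = 2.280 m
P_cr = π²EI / L_e² = π² × 71.0×10⁹ × 7.925×10^-7 / 2.280² = 1.068×10^5 N
Factor of safety n = P_cr / P = 106.83 / 34.6 = 3.09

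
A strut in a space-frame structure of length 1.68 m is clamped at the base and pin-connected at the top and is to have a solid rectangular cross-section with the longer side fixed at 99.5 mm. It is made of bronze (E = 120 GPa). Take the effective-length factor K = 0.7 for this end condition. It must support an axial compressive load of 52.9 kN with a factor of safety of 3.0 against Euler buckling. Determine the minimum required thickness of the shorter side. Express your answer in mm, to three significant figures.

Required P_cr = n·P = 3.0 × 52.9 = 158.7 kN
L_e = K·L = 0.7 × 1.68 = 1.176 m
Required I = P_cr·L_e²/(π²E) = 1.587×10^5 × 1.176² / (π² × 1.20×10^11) = 1.853×10^-7 m⁴
I_req = 1.853×10^5 mm⁴
Rectangle, weak axis: I_min = h·b³/12 with h = 99.5 mm fixed  ⇒  b = (12I/h)^(1/3) = 28.2 mm

b ≈ 28.2 mm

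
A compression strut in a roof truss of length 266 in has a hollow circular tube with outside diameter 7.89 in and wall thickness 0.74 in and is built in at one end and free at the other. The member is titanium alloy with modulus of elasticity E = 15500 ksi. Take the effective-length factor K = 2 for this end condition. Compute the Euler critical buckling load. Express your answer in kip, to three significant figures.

P_cr ≈ 58.0 kip

Inner diameter d_i = 7.89 − 2×0.74 = 6.410 in
I = π(d_o⁴ − d_i⁴)/64 = π(7.89⁴ − 6.410⁴)/64 = 107.4 in⁴
Effective length L_e = K·L = 2 × 266 = 532.0 in
P_cr = π²EI / L_e² = π² × 15500×10³ × 107.4 / 532.0² = 5.803×10^4 lb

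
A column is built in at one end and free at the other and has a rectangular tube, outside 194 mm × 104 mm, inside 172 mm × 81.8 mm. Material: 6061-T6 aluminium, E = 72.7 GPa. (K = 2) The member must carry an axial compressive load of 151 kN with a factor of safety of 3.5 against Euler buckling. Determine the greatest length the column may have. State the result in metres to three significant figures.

Weak-axis I_min = (h_o·b_o³ − h_i·b_i³)/12 with b_o = 104, b_i = 81.80 mm (shorter outer/inner sides).
I_min = (194×104³ − 172.0×81.80³)/12 = 1.034×10^7 mm⁴
I = 1.034×10^-5 m⁴
Required critical load P_cr = n·P = 3.5 × 151 = 528.5 kN = 5.285×10^5 N
From P_cr = π²EI/(K·L)²:  L = (1/K)·√(π²EI/P_cr) = (1/2)·√(π²×7.27×10^10×1.034×10^-5/5.285×10^5)
L = 1.87 m

L_max ≈ 1.87 m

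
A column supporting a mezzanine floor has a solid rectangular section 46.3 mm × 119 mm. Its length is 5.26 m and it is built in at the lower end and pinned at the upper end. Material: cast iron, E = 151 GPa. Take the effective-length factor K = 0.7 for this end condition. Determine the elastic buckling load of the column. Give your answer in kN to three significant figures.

Buckling occurs about the weak axis: I_min = h·b³/12 with b = 46.3 mm (the shorter side).
I_min = 119×46.3³/12 = 9.843×10^5 mm⁴
I = 9.843×10^5 mm⁴ = 9.843×10^-7 m⁴
Effective length L_e = K·L = 0.7 × 5.26 = 3.682 m
P_cr = π²EI / L_e² = π² × 151×10⁹ × 9.843×10^-7 / 3.682² = 1.082×10^5 N

P_cr ≈ 108 kN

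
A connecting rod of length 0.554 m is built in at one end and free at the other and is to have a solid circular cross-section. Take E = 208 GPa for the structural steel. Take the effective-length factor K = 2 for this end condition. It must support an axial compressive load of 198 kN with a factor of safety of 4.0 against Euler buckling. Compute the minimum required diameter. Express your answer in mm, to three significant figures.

d ≈ 55.7 mm

Required P_cr = n·P = 4.0 × 198 = 792.0 kN
L_e = K·L = 2 × 0.554 = 1.108 m
Required I = P_cr·L_e²/(π²E) = 7.920×10^5 × 1.108² / (π² × 2.08×10^11) = 4.736×10^-7 m⁴
I_req = 4.736×10^5 mm⁴
Solid circle: I = πd⁴/64  ⇒  d = (64I/π)^(1/4) = (64×4.736×10^5/π)^(1/4) = 55.7 mm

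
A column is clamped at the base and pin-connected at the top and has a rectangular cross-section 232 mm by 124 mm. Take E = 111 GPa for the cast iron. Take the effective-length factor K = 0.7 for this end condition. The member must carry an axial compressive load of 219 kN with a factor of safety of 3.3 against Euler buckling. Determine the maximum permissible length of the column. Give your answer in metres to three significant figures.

Buckling occurs about the weak axis: I_min = h·b³/12 with b = 124 mm (the shorter side).
I_min = 232×124³/12 = 3.686×10^7 mm⁴
I = 3.686×10^-5 m⁴
Required critical load P_cr = n·P = 3.3 × 219 = 722.7 kN = 7.227×10^5 N
From P_cr = π²EI/(K·L)²:  L = (1/K)·√(π²EI/P_cr) = (1/0.7)·√(π²×1.11×10^11×3.686×10^-5/7.227×10^5)
L = 10.7 m

L_max ≈ 10.7 m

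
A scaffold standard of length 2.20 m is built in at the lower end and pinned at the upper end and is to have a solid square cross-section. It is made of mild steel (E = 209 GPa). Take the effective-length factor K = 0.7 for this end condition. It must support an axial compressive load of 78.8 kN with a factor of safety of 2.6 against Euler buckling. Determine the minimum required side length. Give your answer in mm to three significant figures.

Required P_cr = n·P = 2.6 × 78.8 = 204.9 kN
L_e = K·L = 0.7 × 2.20 = 1.540 m
Required I = P_cr·L_e²/(π²E) = 2.049×10^5 × 1.540² / (π² × 2.09×10^11) = 2.356×10^-7 m⁴
I_req = 2.356×10^5 mm⁴
Solid square: I = a⁴/12  ⇒  a = (12I)^(1/4) = (12×2.356×10^5)^(1/4) = 41.0 mm

a ≈ 41.0 mm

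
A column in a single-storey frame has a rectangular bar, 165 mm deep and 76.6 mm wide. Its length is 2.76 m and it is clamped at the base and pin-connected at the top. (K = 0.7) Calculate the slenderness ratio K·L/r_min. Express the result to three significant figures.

For a rectangle r_min = b/√12 = 76.6/√12 = 22.11 mm
L_e = K·L = 0.7 × 2.76 m = 1.932 m = 1932.0 mm
λ = L_e / r_min = 1932.0 / 22.11 = 87.4

λ ≈ 87.4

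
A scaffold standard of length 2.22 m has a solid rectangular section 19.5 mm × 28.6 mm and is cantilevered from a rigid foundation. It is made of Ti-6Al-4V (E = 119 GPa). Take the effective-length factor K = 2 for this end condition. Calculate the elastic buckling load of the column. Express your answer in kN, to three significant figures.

P_cr ≈ 1.05 kN

Buckling occurs about the weak axis: I_min = h·b³/12 with b = 19.5 mm (the shorter side).
I_min = 28.6×19.5³/12 = 1.767×10^4 mm⁴
I = 1.767×10^4 mm⁴ = 1.767×10^-8 m⁴
Effective length L_e = K·L = 2 × 2.22 = 4.440 m
P_cr = π²EI / L_e² = π² × 119×10⁹ × 1.767×10^-8 / 4.440² = 1.053×10^3 N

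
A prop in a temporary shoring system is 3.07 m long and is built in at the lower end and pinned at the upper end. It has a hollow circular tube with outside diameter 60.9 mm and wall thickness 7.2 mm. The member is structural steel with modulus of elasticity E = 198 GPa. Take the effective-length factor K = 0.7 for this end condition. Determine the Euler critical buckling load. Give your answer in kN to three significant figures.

P_cr ≈ 189 kN

Inner diameter d_i = 60.9 − 2×7.2 = 46.50 mm
I = π(d_o⁴ − d_i⁴)/64 = π(60.9⁴ − 46.50⁴)/64 = 4.457×10^5 mm⁴
I = 4.457×10^5 mm⁴ = 4.457×10^-7 m⁴
Effective length L_e = K·L = 0.7 × 3.07 = 2.149 m
P_cr = π²EI / L_e² = π² × 198×10⁹ × 4.457×10^-7 / 2.149² = 1.886×10^5 N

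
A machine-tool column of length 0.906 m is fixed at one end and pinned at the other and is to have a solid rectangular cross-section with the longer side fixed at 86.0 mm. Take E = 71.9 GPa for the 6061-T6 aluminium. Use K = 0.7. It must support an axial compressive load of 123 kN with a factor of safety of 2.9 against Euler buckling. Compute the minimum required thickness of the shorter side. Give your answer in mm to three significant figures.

b ≈ 30.4 mm

Required P_cr = n·P = 2.9 × 123 = 356.7 kN
L_e = K·L = 0.7 × 0.906 = 0.6342 m
Required I = P_cr·L_e²/(π²E) = 3.567×10^5 × 0.6342² / (π² × 7.19×10^10) = 2.022×10^-7 m⁴
I_req = 2.022×10^5 mm⁴
Rectangle, weak axis: I_min = h·b³/12 with h = 86.0 mm fixed  ⇒  b = (12I/h)^(1/3) = 30.4 mm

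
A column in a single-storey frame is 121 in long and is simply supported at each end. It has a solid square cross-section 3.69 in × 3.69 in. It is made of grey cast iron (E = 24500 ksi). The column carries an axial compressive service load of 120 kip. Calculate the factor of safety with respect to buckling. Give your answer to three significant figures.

n ≈ 2.13

I = a⁴/12 = 3.69⁴/12 = 15.45 in⁴
Effective length L_e = K·L = 1 × 121 = 121.0 in
P_cr = π²EI / L_e² = π² × 24500×10³ × 15.45 / 121.0² = 2.552×10^5 lb
Factor of safety n = P_cr / P = 255.16 / 120 = 2.13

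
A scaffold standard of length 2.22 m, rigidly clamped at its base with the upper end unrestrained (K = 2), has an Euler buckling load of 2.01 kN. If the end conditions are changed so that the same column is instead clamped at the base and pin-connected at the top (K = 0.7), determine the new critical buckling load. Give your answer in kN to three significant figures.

P_cr ∝ 1/K², so P_cr,new = P_cr,old × (K_old/K_new)² = 2.01 × (2/0.7)²
= 2.01 × 8.163 = 16.4 kN

P_cr ≈ 16.4 kN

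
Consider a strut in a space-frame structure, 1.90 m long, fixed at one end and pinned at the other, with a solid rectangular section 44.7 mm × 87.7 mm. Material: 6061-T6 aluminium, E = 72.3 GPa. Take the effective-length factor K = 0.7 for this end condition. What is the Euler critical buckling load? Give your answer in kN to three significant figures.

Buckling occurs about the weak axis: I_min = h·b³/12 with b = 44.7 mm (the shorter side).
I_min = 87.7×44.7³/12 = 6.527×10^5 mm⁴
I = 6.527×10^5 mm⁴ = 6.527×10^-7 m⁴
Effective length L_e = K·L = 0.7 × 1.90 = 1.330 m
P_cr = π²EI / L_e² = π² × 72.3×10⁹ × 6.527×10^-7 / 1.330² = 2.633×10^5 N

P_cr ≈ 263 kN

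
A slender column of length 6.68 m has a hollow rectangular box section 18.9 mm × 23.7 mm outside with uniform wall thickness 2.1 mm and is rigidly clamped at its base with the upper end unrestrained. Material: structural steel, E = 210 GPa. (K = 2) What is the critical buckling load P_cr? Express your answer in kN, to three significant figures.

Inner dimensions: h_i = 23.7 − 2×2.1 = 19.50 mm, b_i = 18.9 − 2×2.1 = 14.70 mm
Weak-axis I_min = (h_o·b_o³ − h_i·b_i³)/12 with b_o = 18.9, b_i = 14.70 mm (shorter outer/inner sides).
I_min = (23.7×18.9³ − 19.50×14.70³)/12 = 8.172×10^3 mm⁴
I = 8.172×10^3 mm⁴ = 8.172×10^-9 m⁴
Effective length L_e = K·L = 2 × 6.68 = 13.36 m
P_cr = π²EI / L_e² = π² × 210×10⁹ × 8.172×10^-9 / 13.36² = 94.89 N

P_cr ≈ 0.0949 kN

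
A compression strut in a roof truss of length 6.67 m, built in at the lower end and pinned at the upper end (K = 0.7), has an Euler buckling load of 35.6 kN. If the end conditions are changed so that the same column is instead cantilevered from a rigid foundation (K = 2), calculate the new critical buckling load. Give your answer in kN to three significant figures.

P_cr ∝ 1/K², so P_cr,new = P_cr,old × (K_old/K_new)² = 35.6 × (0.7/2)²
= 35.6 × 0.1225 = 4.36 kN

P_cr ≈ 4.36 kN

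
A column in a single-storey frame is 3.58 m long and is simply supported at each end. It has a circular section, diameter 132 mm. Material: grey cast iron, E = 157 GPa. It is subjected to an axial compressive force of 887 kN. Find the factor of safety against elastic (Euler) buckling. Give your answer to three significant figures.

I = πd⁴/64 = π×132⁴/64 = 1.490×10^7 mm⁴
I = 1.490×10^7 mm⁴ = 1.490×10^-5 m⁴
Effective length L_e = K·L = 1 × 3.58 = 3.580 m
P_cr = π²EI / L_e² = π² × 157×10⁹ × 1.490×10^-5 / 3.580² = 1.802×10^6 N
Factor of safety n = P_cr / P = 1801.8 / 887 = 2.03

n ≈ 2.03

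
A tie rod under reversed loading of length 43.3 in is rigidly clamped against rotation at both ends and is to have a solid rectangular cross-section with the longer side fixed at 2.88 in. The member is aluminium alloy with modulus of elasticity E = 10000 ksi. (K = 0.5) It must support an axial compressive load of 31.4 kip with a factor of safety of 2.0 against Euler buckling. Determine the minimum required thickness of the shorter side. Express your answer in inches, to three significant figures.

Required P_cr = n·P = 2.0 × 31.4 = 62.80 kip
L_e = K·L = 0.5 × 43.3 = 21.65 in
Required I = P_cr·L_e²/(π²E) = 6.280×10^4 × 21.65² / (π² × 1.00×10^7) = 0.2982 in⁴
Rectangle, weak axis: I_min = h·b³/12 with h = 2.88 in fixed  ⇒  b = (12I/h)^(1/3) = 1.08 in

b ≈ 1.08 in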